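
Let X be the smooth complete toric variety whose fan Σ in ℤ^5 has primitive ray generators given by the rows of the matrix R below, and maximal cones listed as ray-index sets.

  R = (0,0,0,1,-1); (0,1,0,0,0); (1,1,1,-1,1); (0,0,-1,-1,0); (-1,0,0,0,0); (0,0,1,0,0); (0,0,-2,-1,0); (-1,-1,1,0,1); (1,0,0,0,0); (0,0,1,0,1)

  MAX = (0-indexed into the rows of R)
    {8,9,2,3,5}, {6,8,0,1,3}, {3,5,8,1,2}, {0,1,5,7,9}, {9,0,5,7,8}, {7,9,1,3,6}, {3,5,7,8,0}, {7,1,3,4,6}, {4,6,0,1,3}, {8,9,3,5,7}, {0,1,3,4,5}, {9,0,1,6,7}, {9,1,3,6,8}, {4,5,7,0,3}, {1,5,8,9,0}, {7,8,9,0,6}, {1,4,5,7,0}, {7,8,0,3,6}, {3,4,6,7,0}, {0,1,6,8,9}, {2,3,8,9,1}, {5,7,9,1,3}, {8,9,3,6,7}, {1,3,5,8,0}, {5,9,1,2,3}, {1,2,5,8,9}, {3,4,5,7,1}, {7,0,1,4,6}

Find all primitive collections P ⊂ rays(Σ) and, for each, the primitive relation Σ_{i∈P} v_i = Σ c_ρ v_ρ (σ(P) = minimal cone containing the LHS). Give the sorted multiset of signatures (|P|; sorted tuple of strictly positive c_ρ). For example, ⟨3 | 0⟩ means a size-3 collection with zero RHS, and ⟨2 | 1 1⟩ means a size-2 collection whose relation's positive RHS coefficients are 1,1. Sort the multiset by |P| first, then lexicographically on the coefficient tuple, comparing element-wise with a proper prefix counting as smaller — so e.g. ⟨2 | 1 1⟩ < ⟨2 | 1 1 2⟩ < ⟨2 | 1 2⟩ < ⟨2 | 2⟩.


Minimal non-faces — 11 found among 10 rays, 28 max cones:

  {4,8}:  v_{4} + v_{8} = 0  so sig = ⟨2 | 0⟩
  {5,6}:  v_{5} + v_{6} = v_{3}  so sig = ⟨2 | 1⟩
  {4,9}:  v_{4} + v_{9} = v_{1} + v_{7}  so sig = ⟨2 | 1 1⟩
  {0,2}:  v_{0} + v_{2} = v_{1} + v_{5} + v_{8}  so sig = ⟨2 | 1 1 1⟩
  {2,4}:  v_{2} + v_{4} = v_{1} + v_{3} + v_{5} + v_{9}  so sig = ⟨2 | 1 1 1 1⟩
  {2,6}:  v_{2} + v_{6} = v_{1} + 2·v_{3} + v_{8} + v_{9}  so sig = ⟨2 | 1 1 1 2⟩
  {2,7}:  v_{2} + v_{7} = v_{3} + v_{5} + 2·v_{9}  so sig = ⟨2 | 1 1 2⟩
  {0,3,9}:  v_{0} + v_{3} + v_{9} = 0  so sig = ⟨3 | 0⟩
  {1,7,8}:  v_{1} + v_{7} + v_{8} = v_{9}  so sig = ⟨3 | 1⟩
  {0,1,3,7}:  v_{0} + v_{1} + v_{3} + v_{7} = v_{4}  so sig = ⟨4 | 1⟩
  {1,3,5,8,9}:  v_{1} + v_{3} + v_{5} + v_{8} + v_{9} = v_{2}  so sig = ⟨5 | 1⟩

Sorted signature multiset PRS(X):
[⟨2 | 0⟩, ⟨2 | 1⟩, ⟨2 | 1 1⟩, ⟨2 | 1 1 1⟩, ⟨2 | 1 1 1 1⟩, ⟨2 | 1 1 1 2⟩, ⟨2 | 1 1 2⟩, ⟨3 | 0⟩, ⟨3 | 1⟩, ⟨4 | 1⟩, ⟨5 | 1⟩]


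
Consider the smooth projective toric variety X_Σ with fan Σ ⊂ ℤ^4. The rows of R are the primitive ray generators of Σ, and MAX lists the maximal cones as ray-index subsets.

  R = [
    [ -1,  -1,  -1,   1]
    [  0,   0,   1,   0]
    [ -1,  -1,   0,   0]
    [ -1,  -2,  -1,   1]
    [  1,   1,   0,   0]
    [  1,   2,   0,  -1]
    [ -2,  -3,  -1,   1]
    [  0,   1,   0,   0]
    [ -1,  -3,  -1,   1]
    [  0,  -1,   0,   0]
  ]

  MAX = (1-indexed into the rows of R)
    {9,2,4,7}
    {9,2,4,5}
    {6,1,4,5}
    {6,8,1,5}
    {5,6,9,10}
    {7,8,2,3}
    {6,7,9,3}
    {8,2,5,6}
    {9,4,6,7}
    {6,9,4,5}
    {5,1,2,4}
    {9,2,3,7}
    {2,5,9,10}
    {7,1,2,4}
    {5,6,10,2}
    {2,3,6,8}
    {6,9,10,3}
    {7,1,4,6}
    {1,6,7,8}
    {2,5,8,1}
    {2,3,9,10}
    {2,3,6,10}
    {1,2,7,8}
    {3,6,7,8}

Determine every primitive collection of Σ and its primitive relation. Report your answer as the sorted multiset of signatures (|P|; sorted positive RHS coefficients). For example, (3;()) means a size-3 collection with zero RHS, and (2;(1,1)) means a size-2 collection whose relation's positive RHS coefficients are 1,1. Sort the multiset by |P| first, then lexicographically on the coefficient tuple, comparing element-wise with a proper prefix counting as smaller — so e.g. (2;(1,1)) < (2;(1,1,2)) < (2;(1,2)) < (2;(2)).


15 collections generate NE(X_Σ); each relation:

  P={3,5}:  v_{3} + v_{5} = 0 — sig = (2;())
  P={8,10}:  v_{8} + v_{10} = 0 — sig = (2;())
  P={1,10}:  v_{1} + v_{10} = v_{4} — sig = (2;(1))
  P={3,4}:  v_{3} + v_{4} = v_{7} — sig = (2;(1))
  P={4,8}:  v_{4} + v_{8} = v_{1} — sig = (2;(1))
  P={4,10}:  v_{4} + v_{10} = v_{9} — sig = (2;(1))
  P={5,7}:  v_{5} + v_{7} = v_{4} — sig = (2;(1))
  P={8,9}:  v_{8} + v_{9} = v_{4} — sig = (2;(1))
  P={1,3}:  v_{1} + v_{3} = v_{7} + v_{8} — sig = (2;(1,1))
  P={7,10}:  v_{7} + v_{10} = v_{3} + v_{9} — sig = (2;(1,1))
  P={1,9}:  v_{1} + v_{9} = 2·v_{4} — sig = (2;(2))
  P={2,4,6}:  v_{2} + v_{4} + v_{6} = 0 — sig = (3;())
  P={1,2,6}:  v_{1} + v_{2} + v_{6} = v_{8} — sig = (3;(1))
  P={2,6,7}:  v_{2} + v_{6} + v_{7} = v_{3} — sig = (3;(1))
  P={2,6,9}:  v_{2} + v_{6} + v_{9} = v_{10} — sig = (3;(1))

Hence PRS(X_Σ) =
{ (2;()) ×2,  (2;(1)) ×6,  (2;(1,1)) ×2,  (2;(2)),  (3;()),  (3;(1)) ×3 }


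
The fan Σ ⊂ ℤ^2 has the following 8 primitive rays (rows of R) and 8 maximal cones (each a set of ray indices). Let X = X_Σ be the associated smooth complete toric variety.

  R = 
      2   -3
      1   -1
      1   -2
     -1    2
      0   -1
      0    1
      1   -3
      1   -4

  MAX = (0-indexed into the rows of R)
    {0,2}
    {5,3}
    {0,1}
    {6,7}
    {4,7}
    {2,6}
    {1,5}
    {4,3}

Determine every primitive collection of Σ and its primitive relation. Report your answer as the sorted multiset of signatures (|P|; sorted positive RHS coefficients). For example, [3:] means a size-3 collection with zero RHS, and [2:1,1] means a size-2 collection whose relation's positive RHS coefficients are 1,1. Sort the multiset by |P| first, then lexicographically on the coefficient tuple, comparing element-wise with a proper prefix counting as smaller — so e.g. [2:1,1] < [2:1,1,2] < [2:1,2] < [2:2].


|primitive collections| = 20. Relations:

  P = {2,3}:  v_{2} + v_{3} = 0  so sig = [2:]
  P = {4,5}:  v_{4} + v_{5} = 0  so sig = [2:]
  P = {0,3}:  v_{0} + v_{3} = v_{1}  so sig = [2:1]
  P = {1,2}:  v_{1} + v_{2} = v_{0}  so sig = [2:1]
  P = {1,3}:  v_{1} + v_{3} = v_{5}  so sig = [2:1]
  P = {1,4}:  v_{1} + v_{4} = v_{2}  so sig = [2:1]
  P = {2,4}:  v_{2} + v_{4} = v_{6}  so sig = [2:1]
  P = {2,5}:  v_{2} + v_{5} = v_{1}  so sig = [2:1]
  P = {3,6}:  v_{3} + v_{6} = v_{4}  so sig = [2:1]
  P = {4,6}:  v_{4} + v_{6} = v_{7}  so sig = [2:1]
  P = {5,6}:  v_{5} + v_{6} = v_{2}  so sig = [2:1]
  P = {5,7}:  v_{5} + v_{7} = v_{6}  so sig = [2:1]
  P = {1,7}:  v_{1} + v_{7} = v_{2} + v_{6}  so sig = [2:1,1]
  P = {0,7}:  v_{0} + v_{7} = 2·v_{2} + v_{6}  so sig = [2:1,2]
  P = {0,4}:  v_{0} + v_{4} = 2·v_{2}  so sig = [2:2]
  P = {0,5}:  v_{0} + v_{5} = 2·v_{1}  so sig = [2:2]
  P = {1,6}:  v_{1} + v_{6} = 2·v_{2}  so sig = [2:2]
  P = {2,7}:  v_{2} + v_{7} = 2·v_{6}  so sig = [2:2]
  P = {3,7}:  v_{3} + v_{7} = 2·v_{4}  so sig = [2:2]
  P = {0,6}:  v_{0} + v_{6} = 3·v_{2}  so sig = [2:3]

Signatures (|P|; sorted positive RHS coefficients), sorted:
    |P|=2: 20 collections, coeffs (), (), (1), (1), (1), (1), (1), (1), (1), (1), (1), (1), (1,1), (1,2), (2), (2), (2), (2), (2), (3)


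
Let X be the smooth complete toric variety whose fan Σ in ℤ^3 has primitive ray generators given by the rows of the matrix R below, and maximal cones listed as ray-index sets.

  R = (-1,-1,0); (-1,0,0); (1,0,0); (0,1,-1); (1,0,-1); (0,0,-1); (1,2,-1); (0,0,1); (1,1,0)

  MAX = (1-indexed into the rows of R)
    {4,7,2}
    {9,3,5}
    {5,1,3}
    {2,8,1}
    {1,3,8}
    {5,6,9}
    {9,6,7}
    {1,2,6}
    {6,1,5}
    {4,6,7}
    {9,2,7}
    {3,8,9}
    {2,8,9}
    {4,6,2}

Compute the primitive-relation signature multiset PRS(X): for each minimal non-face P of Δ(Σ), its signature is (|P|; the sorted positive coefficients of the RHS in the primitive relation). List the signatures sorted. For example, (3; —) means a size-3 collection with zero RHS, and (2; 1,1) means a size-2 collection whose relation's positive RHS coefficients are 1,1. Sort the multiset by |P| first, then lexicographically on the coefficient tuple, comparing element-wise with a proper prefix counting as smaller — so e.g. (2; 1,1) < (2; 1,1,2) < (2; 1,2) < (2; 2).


Minimal non-faces — 17 found among 9 rays, 14 max cones:

  P = {1,9}:  v_{1} + v_{9} = 0 ; sig = (2; —)
  P = {2,3}:  v_{2} + v_{3} = 0 ; sig = (2; —)
  P = {6,8}:  v_{6} + v_{8} = 0 ; sig = (2; —)
  P = {1,7}:  v_{1} + v_{7} = v_{4} ; sig = (2; 1)
  P = {2,5}:  v_{2} + v_{5} = v_{6} ; sig = (2; 1)
  P = {3,6}:  v_{3} + v_{6} = v_{5} ; sig = (2; 1)
  P = {4,9}:  v_{4} + v_{9} = v_{7} ; sig = (2; 1)
  P = {5,8}:  v_{5} + v_{8} = v_{3} ; sig = (2; 1)
  P = {1,4}:  v_{1} + v_{4} = v_{2} + v_{6} ; sig = (2; 1,1)
  P = {3,4}:  v_{3} + v_{4} = v_{6} + v_{9} ; sig = (2; 1,1)
  P = {4,8}:  v_{4} + v_{8} = v_{2} + v_{9} ; sig = (2; 1,1)
  P = {3,7}:  v_{3} + v_{7} = v_{6} + 2·v_{9} ; sig = (2; 1,2)
  P = {4,5}:  v_{4} + v_{5} = 2·v_{6} + v_{9} ; sig = (2; 1,2)
  P = {7,8}:  v_{7} + v_{8} = v_{2} + 2·v_{9} ; sig = (2; 1,2)
  P = {5,7}:  v_{5} + v_{7} = 2·v_{6} + 2·v_{9} ; sig = (2; 2,2)
  P = {2,6,9}:  v_{2} + v_{6} + v_{9} = v_{4} ; sig = (3; 1)
  P = {2,6,7}:  v_{2} + v_{6} + v_{7} = 2·v_{4} ; sig = (3; 2)

Signatures (|P|; sorted positive RHS coefficients), sorted:
    |P|=2: 15 collections, coeffs (), (), (), (1), (1), (1), (1), (1), (1,1), (1,1), (1,1), (1,2), (1,2), (1,2), (2,2)
    |P|=3: 2 collections, coeffs (1), (2)


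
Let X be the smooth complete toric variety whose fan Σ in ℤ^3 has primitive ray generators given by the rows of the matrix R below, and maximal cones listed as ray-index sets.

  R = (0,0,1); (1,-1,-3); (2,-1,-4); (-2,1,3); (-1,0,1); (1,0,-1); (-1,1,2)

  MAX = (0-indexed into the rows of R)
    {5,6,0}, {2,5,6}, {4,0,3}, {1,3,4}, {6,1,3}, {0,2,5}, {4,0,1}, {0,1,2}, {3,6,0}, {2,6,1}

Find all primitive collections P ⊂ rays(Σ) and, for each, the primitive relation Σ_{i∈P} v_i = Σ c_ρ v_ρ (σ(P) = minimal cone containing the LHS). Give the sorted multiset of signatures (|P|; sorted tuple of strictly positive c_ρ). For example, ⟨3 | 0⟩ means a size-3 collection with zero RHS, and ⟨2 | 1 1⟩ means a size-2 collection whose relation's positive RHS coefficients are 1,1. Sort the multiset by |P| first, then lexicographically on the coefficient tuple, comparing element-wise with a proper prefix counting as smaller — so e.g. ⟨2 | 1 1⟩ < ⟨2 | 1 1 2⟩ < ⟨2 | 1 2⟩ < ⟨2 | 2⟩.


9 minimal non-faces of Δ(Σ) (on 7 rays):

  {4,5}:  v_{4} + v_{5} = 0  ⇒ sig = ⟨2 | 0⟩
  {1,5}:  v_{1} + v_{5} = v_{2}  ⇒ sig = ⟨2 | 1⟩
  {2,4}:  v_{2} + v_{4} = v_{1}  ⇒ sig = ⟨2 | 1⟩
  {3,5}:  v_{3} + v_{5} = v_{6}  ⇒ sig = ⟨2 | 1⟩
  {4,6}:  v_{4} + v_{6} = v_{3}  ⇒ sig = ⟨2 | 1⟩
  {2,3}:  v_{2} + v_{3} = v_{1} + v_{6}  ⇒ sig = ⟨2 | 1 1⟩
  {0,1,6}:  v_{0} + v_{1} + v_{6} = 0  ⇒ sig = ⟨3 | 0⟩
  {0,1,3}:  v_{0} + v_{1} + v_{3} = v_{4}  ⇒ sig = ⟨3 | 1⟩
  {0,2,6}:  v_{0} + v_{2} + v_{6} = v_{5}  ⇒ sig = ⟨3 | 1⟩

Hence PRS(X_Σ) =
    |P|=2: 6 collections, coeffs (), (1), (1), (1), (1), (1,1)
    |P|=3: 3 collections, coeffs (), (1), (1)


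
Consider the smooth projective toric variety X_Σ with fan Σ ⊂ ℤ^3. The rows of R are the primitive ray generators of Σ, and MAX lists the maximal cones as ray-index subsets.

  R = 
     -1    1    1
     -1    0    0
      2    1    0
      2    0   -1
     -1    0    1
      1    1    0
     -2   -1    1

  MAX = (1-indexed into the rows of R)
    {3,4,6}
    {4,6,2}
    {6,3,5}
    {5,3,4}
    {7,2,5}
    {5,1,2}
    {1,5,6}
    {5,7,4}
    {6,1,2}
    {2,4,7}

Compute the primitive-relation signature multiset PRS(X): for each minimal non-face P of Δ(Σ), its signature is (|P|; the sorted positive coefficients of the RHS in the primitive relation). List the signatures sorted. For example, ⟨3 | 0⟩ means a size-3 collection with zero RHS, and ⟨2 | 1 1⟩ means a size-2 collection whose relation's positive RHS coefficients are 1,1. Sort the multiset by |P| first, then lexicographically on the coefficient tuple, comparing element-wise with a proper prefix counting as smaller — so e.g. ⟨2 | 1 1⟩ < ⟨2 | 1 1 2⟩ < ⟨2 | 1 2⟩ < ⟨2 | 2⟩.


|primitive collections| = 9. Relations:

  P = {1,4}:  v_{1} + v_{4} = v_{6} — sig = ⟨2 | 1⟩
  P = {2,3}:  v_{2} + v_{3} = v_{6} — sig = ⟨2 | 1⟩
  P = {6,7}:  v_{6} + v_{7} = v_{5} — sig = ⟨2 | 1⟩
  P = {1,3}:  v_{1} + v_{3} = v_{5} + 2·v_{6} — sig = ⟨2 | 1 2⟩
  P = {1,7}:  v_{1} + v_{7} = v_{2} + 2·v_{5} — sig = ⟨2 | 1 2⟩
  P = {3,7}:  v_{3} + v_{7} = v_{4} + 2·v_{5} — sig = ⟨2 | 1 2⟩
  P = {2,4,5}:  v_{2} + v_{4} + v_{5} = 0 — sig = ⟨3 | 0⟩
  P = {2,5,6}:  v_{2} + v_{5} + v_{6} = v_{1} — sig = ⟨3 | 1⟩
  P = {4,5,6}:  v_{4} + v_{5} + v_{6} = v_{3} — sig = ⟨3 | 1⟩

Signatures (|P|; sorted positive RHS coefficients), sorted:
    ⟨2 | 1⟩
    ⟨2 | 1⟩
    ⟨2 | 1⟩
    ⟨2 | 1 2⟩
    ⟨2 | 1 2⟩
    ⟨2 | 1 2⟩
    ⟨3 | 0⟩
    ⟨3 | 1⟩
    ⟨3 | 1⟩


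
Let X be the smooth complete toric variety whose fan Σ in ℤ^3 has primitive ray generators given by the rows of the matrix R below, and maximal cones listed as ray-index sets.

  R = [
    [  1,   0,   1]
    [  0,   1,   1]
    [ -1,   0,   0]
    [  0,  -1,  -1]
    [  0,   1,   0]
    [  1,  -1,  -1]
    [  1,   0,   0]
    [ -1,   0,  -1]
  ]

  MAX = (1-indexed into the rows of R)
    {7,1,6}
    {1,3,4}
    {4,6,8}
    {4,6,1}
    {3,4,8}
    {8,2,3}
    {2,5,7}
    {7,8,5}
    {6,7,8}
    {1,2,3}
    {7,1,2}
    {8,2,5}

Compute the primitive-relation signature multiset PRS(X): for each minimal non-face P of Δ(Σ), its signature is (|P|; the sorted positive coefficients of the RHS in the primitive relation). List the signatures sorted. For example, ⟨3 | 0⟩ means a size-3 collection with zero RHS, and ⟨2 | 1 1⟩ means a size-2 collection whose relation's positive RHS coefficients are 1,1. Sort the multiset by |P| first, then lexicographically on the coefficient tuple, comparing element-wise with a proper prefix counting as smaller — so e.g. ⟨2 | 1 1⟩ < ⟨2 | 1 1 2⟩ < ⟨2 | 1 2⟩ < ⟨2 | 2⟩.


Σ has 11 primitive collections:

  {1,8}:  v_{1} + v_{8} = 0  →  sig = ⟨2 | 0⟩
  {2,4}:  v_{2} + v_{4} = 0  →  sig = ⟨2 | 0⟩
  {3,7}:  v_{3} + v_{7} = 0  →  sig = ⟨2 | 0⟩
  {2,6}:  v_{2} + v_{6} = v_{7}  →  sig = ⟨2 | 1⟩
  {3,6}:  v_{3} + v_{6} = v_{4}  →  sig = ⟨2 | 1⟩
  {4,7}:  v_{4} + v_{7} = v_{6}  →  sig = ⟨2 | 1⟩
  {1,5}:  v_{1} + v_{5} = v_{2} + v_{7}  →  sig = ⟨2 | 1 1⟩
  {3,5}:  v_{3} + v_{5} = v_{2} + v_{8}  →  sig = ⟨2 | 1 1⟩
  {4,5}:  v_{4} + v_{5} = v_{7} + v_{8}  →  sig = ⟨2 | 1 1⟩
  {5,6}:  v_{5} + v_{6} = 2·v_{7} + v_{8}  →  sig = ⟨2 | 1 2⟩
  {2,7,8}:  v_{2} + v_{7} + v_{8} = v_{5}  →  sig = ⟨3 | 1⟩

so the primitive-relation signature multiset is
    |P|=2: 10 collections, coeffs (), (), (), (1), (1), (1), (1,1), (1,1), (1,1), (1,2)
    |P|=3: 1 collection, coeffs (1)


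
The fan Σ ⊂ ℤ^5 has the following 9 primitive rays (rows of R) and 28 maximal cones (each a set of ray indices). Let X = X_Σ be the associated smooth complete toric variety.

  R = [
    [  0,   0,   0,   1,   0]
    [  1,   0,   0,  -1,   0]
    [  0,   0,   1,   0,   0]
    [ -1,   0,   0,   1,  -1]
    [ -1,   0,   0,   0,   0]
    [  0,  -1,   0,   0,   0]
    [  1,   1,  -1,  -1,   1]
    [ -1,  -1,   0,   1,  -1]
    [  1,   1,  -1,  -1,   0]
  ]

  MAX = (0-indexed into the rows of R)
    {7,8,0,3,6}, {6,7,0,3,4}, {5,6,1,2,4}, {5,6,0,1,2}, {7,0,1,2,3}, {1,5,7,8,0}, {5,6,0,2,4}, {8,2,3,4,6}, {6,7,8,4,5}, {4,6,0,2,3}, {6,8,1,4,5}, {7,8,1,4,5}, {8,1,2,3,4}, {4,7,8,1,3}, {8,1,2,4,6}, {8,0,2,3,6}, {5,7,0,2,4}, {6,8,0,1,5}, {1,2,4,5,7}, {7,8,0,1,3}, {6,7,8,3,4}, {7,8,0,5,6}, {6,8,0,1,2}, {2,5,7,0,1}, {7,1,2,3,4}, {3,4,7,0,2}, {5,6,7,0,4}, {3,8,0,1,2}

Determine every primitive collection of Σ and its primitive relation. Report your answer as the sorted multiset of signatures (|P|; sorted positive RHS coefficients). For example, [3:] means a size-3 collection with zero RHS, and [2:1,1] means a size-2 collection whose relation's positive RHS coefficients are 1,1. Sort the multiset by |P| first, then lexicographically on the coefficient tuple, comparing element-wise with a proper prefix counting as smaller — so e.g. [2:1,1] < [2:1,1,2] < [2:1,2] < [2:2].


8 collections generate NE(X_Σ); each relation:

  {3,5}:  v_{3} + v_{5} = v_{7} ; sig = [2:1]
  {0,1,4}:  v_{0} + v_{1} + v_{4} = 0 ; sig = [3:]
  {2,6,7}:  v_{2} + v_{6} + v_{7} = 0 ; sig = [3:]
  {1,3,6}:  v_{1} + v_{3} + v_{6} = v_{8} ; sig = [3:1]
  {2,5,8}:  v_{2} + v_{5} + v_{8} = v_{1} ; sig = [3:1]
  {0,4,8}:  v_{0} + v_{4} + v_{8} = v_{3} + v_{6} ; sig = [3:1,1]
  {1,6,7}:  v_{1} + v_{6} + v_{7} = v_{5} + v_{8} ; sig = [3:1,1]
  {2,7,8}:  v_{2} + v_{7} + v_{8} = v_{1} + v_{3} ; sig = [3:1,1]

Signatures (|P|; sorted positive RHS coefficients), sorted:
    [2:1]
    [3:]
    [3:]
    [3:1]
    [3:1]
    [3:1,1]
    [3:1,1]
    [3:1,1]


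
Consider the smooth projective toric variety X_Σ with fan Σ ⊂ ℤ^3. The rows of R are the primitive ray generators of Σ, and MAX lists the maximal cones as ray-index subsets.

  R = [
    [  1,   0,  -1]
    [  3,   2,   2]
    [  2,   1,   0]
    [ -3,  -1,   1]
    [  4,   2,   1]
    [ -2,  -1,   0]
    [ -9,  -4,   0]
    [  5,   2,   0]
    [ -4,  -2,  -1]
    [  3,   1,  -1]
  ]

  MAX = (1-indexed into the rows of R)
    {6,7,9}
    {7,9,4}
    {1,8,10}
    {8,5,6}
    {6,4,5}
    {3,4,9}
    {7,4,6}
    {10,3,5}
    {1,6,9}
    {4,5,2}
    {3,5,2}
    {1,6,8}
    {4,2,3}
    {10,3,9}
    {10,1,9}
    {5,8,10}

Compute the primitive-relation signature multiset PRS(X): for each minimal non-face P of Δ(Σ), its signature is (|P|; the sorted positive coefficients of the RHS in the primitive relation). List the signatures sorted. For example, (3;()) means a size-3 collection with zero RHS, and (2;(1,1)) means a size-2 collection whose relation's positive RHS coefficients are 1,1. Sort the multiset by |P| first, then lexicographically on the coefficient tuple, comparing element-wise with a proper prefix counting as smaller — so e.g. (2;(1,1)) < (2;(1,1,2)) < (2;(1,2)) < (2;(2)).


|primitive collections| = 23. Relations:

  P={3,6}:  v_{3} + v_{6} = 0  ⇒ sig = (2;())
  P={4,10}:  v_{4} + v_{10} = 0  ⇒ sig = (2;())
  P={5,9}:  v_{5} + v_{9} = 0  ⇒ sig = (2;())
  P={1,2}:  v_{1} + v_{2} = v_{5}  ⇒ sig = (2;(1))
  P={1,3}:  v_{1} + v_{3} = v_{10}  ⇒ sig = (2;(1))
  P={1,4}:  v_{1} + v_{4} = v_{6}  ⇒ sig = (2;(1))
  P={1,5}:  v_{1} + v_{5} = v_{8}  ⇒ sig = (2;(1))
  P={6,10}:  v_{6} + v_{10} = v_{1}  ⇒ sig = (2;(1))
  P={8,9}:  v_{8} + v_{9} = v_{1}  ⇒ sig = (2;(1))
  P={2,6}:  v_{2} + v_{6} = v_{4} + v_{5}  ⇒ sig = (2;(1,1))
  P={2,9}:  v_{2} + v_{9} = v_{3} + v_{4}  ⇒ sig = (2;(1,1))
  P={2,10}:  v_{2} + v_{10} = v_{3} + v_{5}  ⇒ sig = (2;(1,1))
  P={3,7}:  v_{3} + v_{7} = v_{4} + v_{9}  ⇒ sig = (2;(1,1))
  P={3,8}:  v_{3} + v_{8} = v_{5} + v_{10}  ⇒ sig = (2;(1,1))
  P={4,8}:  v_{4} + v_{8} = v_{5} + v_{6}  ⇒ sig = (2;(1,1))
  P={5,7}:  v_{5} + v_{7} = v_{4} + v_{6}  ⇒ sig = (2;(1,1))
  P={7,10}:  v_{7} + v_{10} = v_{6} + v_{9}  ⇒ sig = (2;(1,1))
  P={1,7}:  v_{1} + v_{7} = 2·v_{6} + v_{9}  ⇒ sig = (2;(1,2))
  P={2,7}:  v_{2} + v_{7} = 2·v_{4}  ⇒ sig = (2;(2))
  P={2,8}:  v_{2} + v_{8} = 2·v_{5}  ⇒ sig = (2;(2))
  P={7,8}:  v_{7} + v_{8} = 2·v_{6}  ⇒ sig = (2;(2))
  P={3,4,5}:  v_{3} + v_{4} + v_{5} = v_{2}  ⇒ sig = (3;(1))
  P={4,6,9}:  v_{4} + v_{6} + v_{9} = v_{7}  ⇒ sig = (3;(1))

Sorted signature multiset PRS(X):
{ (2;()) ×3,  (2;(1)) ×6,  (2;(1,1)) ×8,  (2;(1,2)),  (2;(2)) ×3,  (3;(1)) ×2 }


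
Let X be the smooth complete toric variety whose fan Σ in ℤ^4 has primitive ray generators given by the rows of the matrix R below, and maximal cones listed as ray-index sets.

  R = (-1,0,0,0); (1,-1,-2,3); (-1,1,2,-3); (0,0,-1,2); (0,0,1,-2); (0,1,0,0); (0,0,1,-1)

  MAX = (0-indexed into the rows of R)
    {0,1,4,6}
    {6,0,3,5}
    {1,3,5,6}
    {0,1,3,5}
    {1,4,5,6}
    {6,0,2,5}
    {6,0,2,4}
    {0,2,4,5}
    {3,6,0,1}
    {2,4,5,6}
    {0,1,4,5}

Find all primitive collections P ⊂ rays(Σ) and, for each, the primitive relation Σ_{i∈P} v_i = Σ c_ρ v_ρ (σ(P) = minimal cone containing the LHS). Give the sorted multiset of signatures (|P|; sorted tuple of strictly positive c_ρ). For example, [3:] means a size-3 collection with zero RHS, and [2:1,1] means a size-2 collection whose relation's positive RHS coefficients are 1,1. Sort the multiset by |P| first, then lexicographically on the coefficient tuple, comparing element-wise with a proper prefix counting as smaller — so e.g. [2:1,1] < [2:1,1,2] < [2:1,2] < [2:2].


Primitive collections (5):

  • {1,2}:  v_{1} + v_{2} = 0  ⟹  sig = [2:]
  • {3,4}:  v_{3} + v_{4} = 0  ⟹  sig = [2:]
  • {2,3}:  v_{2} + v_{3} = v_{0} + v_{5} + v_{6}  ⟹  sig = [2:1,1,1]
  • {0,1,5,6}:  v_{0} + v_{1} + v_{5} + v_{6} = v_{3}  ⟹  sig = [4:1]
  • {0,4,5,6}:  v_{0} + v_{4} + v_{5} + v_{6} = v_{2}  ⟹  sig = [4:1]

Signatures (|P|; sorted positive RHS coefficients), sorted:
    |P|=2: 3 collections, coeffs (), (), (1,1,1)
    |P|=4: 2 collections, coeffs (1), (1)


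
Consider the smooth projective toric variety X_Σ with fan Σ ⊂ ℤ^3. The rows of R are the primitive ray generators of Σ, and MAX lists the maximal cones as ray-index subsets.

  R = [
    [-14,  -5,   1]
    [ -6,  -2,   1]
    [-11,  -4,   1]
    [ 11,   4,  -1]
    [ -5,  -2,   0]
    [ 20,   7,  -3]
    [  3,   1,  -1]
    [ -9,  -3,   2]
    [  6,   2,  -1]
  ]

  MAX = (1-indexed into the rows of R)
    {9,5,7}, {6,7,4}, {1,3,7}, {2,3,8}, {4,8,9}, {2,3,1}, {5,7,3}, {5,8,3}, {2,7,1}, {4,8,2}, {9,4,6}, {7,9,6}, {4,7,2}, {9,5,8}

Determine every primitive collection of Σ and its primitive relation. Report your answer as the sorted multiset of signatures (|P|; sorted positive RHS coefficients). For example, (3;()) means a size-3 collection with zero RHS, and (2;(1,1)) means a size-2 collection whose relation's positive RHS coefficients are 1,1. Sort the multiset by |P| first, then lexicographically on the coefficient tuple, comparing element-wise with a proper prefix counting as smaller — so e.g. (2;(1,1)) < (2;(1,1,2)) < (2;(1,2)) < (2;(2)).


17 collections generate NE(X_Σ); each relation:

  • {2,9}:  v_{2} + v_{9} = 0  ⟹  sig = (2;())
  • {3,4}:  v_{3} + v_{4} = 0  ⟹  sig = (2;())
  • {2,5}:  v_{2} + v_{5} = v_{3}  ⟹  sig = (2;(1))
  • {3,9}:  v_{3} + v_{9} = v_{5}  ⟹  sig = (2;(1))
  • {4,5}:  v_{4} + v_{5} = v_{9}  ⟹  sig = (2;(1))
  • {6,8}:  v_{6} + v_{8} = v_{4}  ⟹  sig = (2;(1))
  • {7,8}:  v_{7} + v_{8} = v_{2}  ⟹  sig = (2;(1))
  • {1,4}:  v_{1} + v_{4} = v_{2} + v_{7}  ⟹  sig = (2;(1,1))
  • {1,9}:  v_{1} + v_{9} = v_{3} + v_{7}  ⟹  sig = (2;(1,1))
  • {2,6}:  v_{2} + v_{6} = v_{4} + v_{7}  ⟹  sig = (2;(1,1))
  • {3,6}:  v_{3} + v_{6} = v_{7} + v_{9}  ⟹  sig = (2;(1,1))
  • {1,5}:  v_{1} + v_{5} = 2·v_{3} + v_{7}  ⟹  sig = (2;(1,2))
  • {1,8}:  v_{1} + v_{8} = 2·v_{2} + v_{3}  ⟹  sig = (2;(1,2))
  • {5,6}:  v_{5} + v_{6} = v_{7} + 2·v_{9}  ⟹  sig = (2;(1,2))
  • {1,6}:  v_{1} + v_{6} = 2·v_{7}  ⟹  sig = (2;(2))
  • {2,3,7}:  v_{2} + v_{3} + v_{7} = v_{1}  ⟹  sig = (3;(1))
  • {4,7,9}:  v_{4} + v_{7} + v_{9} = v_{6}  ⟹  sig = (3;(1))

Sorted signature multiset PRS(X):
[(2;()), (2;()), (2;(1)), (2;(1)), (2;(1)), (2;(1)), (2;(1)), (2;(1,1)), (2;(1,1)), (2;(1,1)), (2;(1,1)), (2;(1,2)), (2;(1,2)), (2;(1,2)), (2;(2)), (3;(1)), (3;(1))]


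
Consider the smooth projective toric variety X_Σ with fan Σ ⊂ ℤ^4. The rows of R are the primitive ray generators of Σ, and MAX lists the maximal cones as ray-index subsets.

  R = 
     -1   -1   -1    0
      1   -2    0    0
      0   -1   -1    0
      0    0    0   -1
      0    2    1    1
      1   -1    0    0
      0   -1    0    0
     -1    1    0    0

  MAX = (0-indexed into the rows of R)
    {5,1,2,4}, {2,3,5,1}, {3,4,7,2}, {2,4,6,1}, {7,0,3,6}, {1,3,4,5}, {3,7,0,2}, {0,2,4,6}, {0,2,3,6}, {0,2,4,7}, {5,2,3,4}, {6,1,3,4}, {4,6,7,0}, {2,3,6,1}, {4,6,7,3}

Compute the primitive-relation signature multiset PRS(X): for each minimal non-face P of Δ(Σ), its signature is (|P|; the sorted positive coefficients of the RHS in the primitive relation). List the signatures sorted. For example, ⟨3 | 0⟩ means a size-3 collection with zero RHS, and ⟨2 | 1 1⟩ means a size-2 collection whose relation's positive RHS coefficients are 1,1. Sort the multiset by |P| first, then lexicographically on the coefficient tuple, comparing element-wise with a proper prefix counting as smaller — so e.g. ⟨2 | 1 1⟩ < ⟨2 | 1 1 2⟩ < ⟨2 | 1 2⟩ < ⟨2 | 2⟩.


Σ has 9 primitive collections:

  P = {5,7}:  v_{5} + v_{7} = 0  ⟹  sig = ⟨2 | 0⟩
  P = {1,7}:  v_{1} + v_{7} = v_{6}  ⟹  sig = ⟨2 | 1⟩
  P = {5,6}:  v_{5} + v_{6} = v_{1}  ⟹  sig = ⟨2 | 1⟩
  P = {0,5}:  v_{0} + v_{5} = v_{2} + v_{6}  ⟹  sig = ⟨2 | 1 1⟩
  P = {0,1}:  v_{0} + v_{1} = v_{2} + 2·v_{6}  ⟹  sig = ⟨2 | 1 2⟩
  P = {0,3,4}:  v_{0} + v_{3} + v_{4} = v_{7}  ⟹  sig = ⟨3 | 1⟩
  P = {2,6,7}:  v_{2} + v_{6} + v_{7} = v_{0}  ⟹  sig = ⟨3 | 1⟩
  P = {2,3,4,6}:  v_{2} + v_{3} + v_{4} + v_{6} = 0  ⟹  sig = ⟨4 | 0⟩
  P = {1,2,3,4}:  v_{1} + v_{2} + v_{3} + v_{4} = v_{5}  ⟹  sig = ⟨4 | 1⟩

Signatures (|P|; sorted positive RHS coefficients), sorted:
{ ⟨2 | 0⟩,  ⟨2 | 1⟩ ×2,  ⟨2 | 1 1⟩,  ⟨2 | 1 2⟩,  ⟨3 | 1⟩ ×2,  ⟨4 | 0⟩,  ⟨4 | 1⟩ }


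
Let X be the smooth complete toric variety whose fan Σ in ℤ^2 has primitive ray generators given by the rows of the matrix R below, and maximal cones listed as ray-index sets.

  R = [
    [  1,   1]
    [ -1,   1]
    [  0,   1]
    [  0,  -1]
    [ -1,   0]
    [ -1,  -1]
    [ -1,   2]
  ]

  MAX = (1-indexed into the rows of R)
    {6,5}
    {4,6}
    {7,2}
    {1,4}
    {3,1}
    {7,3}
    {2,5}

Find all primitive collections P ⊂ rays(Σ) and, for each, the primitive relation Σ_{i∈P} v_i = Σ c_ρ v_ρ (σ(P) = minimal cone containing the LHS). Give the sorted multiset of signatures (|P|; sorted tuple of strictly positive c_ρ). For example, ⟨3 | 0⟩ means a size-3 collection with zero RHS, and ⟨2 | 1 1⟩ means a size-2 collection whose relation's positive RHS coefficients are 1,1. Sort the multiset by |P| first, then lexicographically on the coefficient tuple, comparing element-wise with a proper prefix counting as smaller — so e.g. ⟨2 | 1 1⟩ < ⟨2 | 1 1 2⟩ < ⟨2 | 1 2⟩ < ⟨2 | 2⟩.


Minimal non-faces — 14 found among 7 rays, 7 max cones:

  {1,6}:  v_{1} + v_{6} = 0 ; sig = ⟨2 | 0⟩
  {3,4}:  v_{3} + v_{4} = 0 ; sig = ⟨2 | 0⟩
  {1,5}:  v_{1} + v_{5} = v_{3} ; sig = ⟨2 | 1⟩
  {2,3}:  v_{2} + v_{3} = v_{7} ; sig = ⟨2 | 1⟩
  {2,4}:  v_{2} + v_{4} = v_{5} ; sig = ⟨2 | 1⟩
  {3,5}:  v_{3} + v_{5} = v_{2} ; sig = ⟨2 | 1⟩
  {3,6}:  v_{3} + v_{6} = v_{5} ; sig = ⟨2 | 1⟩
  {4,5}:  v_{4} + v_{5} = v_{6} ; sig = ⟨2 | 1⟩
  {4,7}:  v_{4} + v_{7} = v_{2} ; sig = ⟨2 | 1⟩
  {6,7}:  v_{6} + v_{7} = v_{2} + v_{5} ; sig = ⟨2 | 1 1⟩
  {1,2}:  v_{1} + v_{2} = 2·v_{3} ; sig = ⟨2 | 2⟩
  {2,6}:  v_{2} + v_{6} = 2·v_{5} ; sig = ⟨2 | 2⟩
  {5,7}:  v_{5} + v_{7} = 2·v_{2} ; sig = ⟨2 | 2⟩
  {1,7}:  v_{1} + v_{7} = 3·v_{3} ; sig = ⟨2 | 3⟩

Hence PRS(X_Σ) =
    |P|=2: 14 collections, coeffs (), (), (1), (1), (1), (1), (1), (1), (1), (1,1), (2), (2), (2), (3)


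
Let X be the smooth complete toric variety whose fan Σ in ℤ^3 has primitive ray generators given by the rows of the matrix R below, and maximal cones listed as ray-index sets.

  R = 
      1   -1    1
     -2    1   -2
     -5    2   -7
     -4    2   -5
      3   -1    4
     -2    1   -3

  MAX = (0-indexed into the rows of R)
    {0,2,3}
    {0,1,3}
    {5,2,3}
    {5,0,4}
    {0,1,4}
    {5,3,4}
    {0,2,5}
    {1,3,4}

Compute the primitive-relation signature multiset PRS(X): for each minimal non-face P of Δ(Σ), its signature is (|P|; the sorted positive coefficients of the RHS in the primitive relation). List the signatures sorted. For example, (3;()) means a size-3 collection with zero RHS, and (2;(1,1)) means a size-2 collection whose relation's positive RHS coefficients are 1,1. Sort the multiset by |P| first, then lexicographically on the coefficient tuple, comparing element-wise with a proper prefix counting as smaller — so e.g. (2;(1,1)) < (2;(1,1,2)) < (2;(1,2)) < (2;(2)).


Primitive collections (5):

  P = {1,5}:  v_{1} + v_{5} = v_{3}  ⟹  sig = (2;(1))
  P = {2,4}:  v_{2} + v_{4} = v_{5}  ⟹  sig = (2;(1))
  P = {1,2}:  v_{1} + v_{2} = v_{0} + 2·v_{3}  ⟹  sig = (2;(1,2))
  P = {0,3,4}:  v_{0} + v_{3} + v_{4} = 0  ⟹  sig = (3;())
  P = {0,3,5}:  v_{0} + v_{3} + v_{5} = v_{2}  ⟹  sig = (3;(1))

so the primitive-relation signature multiset is
[(2;(1)), (2;(1)), (2;(1,2)), (3;()), (3;(1))]


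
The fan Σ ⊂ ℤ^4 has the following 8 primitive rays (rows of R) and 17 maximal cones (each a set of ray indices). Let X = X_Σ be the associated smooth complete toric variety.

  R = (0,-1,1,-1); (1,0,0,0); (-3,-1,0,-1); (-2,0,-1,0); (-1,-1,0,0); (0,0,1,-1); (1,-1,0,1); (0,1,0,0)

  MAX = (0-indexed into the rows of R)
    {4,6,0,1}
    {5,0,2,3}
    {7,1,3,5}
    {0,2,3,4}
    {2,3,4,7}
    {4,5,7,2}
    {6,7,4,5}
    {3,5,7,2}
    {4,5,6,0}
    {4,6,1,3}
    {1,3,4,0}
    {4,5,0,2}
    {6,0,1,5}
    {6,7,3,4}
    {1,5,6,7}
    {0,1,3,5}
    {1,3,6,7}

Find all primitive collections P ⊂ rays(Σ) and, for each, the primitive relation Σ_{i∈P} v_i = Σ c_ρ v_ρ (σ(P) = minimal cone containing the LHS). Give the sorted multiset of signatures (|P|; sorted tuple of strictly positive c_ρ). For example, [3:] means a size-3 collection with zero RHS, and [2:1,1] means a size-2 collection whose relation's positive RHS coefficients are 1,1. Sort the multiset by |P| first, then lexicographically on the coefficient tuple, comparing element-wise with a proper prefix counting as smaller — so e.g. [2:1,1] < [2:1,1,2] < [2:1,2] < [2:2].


Σ has 8 primitive collections:

  P={0,7}:  v_{0} + v_{7} = v_{5} ; sig = [2:1]
  P={1,2}:  v_{1} + v_{2} = v_{0} + v_{3} ; sig = [2:1,1]
  P={2,6}:  v_{2} + v_{6} = 2·v_{4} ; sig = [2:2]
  P={1,4,7}:  v_{1} + v_{4} + v_{7} = 0 ; sig = [3:]
  P={1,4,5}:  v_{1} + v_{4} + v_{5} = v_{0} ; sig = [3:1]
  P={3,4,5}:  v_{3} + v_{4} + v_{5} = v_{2} ; sig = [3:1]
  P={3,5,6}:  v_{3} + v_{5} + v_{6} = v_{4} ; sig = [3:1]
  P={0,3,6}:  v_{0} + v_{3} + v_{6} = v_{1} + 2·v_{4} ; sig = [3:1,2]

Hence PRS(X_Σ) =
{ [2:1],  [2:1,1],  [2:2],  [3:],  [3:1] ×3,  [3:1,2] }


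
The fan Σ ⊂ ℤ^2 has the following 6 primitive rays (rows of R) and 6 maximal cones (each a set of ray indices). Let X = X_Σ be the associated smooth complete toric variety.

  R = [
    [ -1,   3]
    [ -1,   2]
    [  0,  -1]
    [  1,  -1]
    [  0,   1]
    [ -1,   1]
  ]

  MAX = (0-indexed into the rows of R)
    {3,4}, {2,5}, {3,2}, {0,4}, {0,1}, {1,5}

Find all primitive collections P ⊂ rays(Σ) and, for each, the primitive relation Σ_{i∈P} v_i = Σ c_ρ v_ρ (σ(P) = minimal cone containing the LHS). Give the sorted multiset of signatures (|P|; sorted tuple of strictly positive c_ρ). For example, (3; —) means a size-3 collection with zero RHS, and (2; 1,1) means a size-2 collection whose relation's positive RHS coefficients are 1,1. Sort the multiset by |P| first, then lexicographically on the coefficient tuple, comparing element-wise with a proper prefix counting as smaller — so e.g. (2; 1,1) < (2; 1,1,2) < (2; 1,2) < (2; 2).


9 minimal non-faces of Δ(Σ) (on 6 rays):

  • {2,4}:  v_{2} + v_{4} = 0  ⇒ sig = (2; —)
  • {3,5}:  v_{3} + v_{5} = 0  ⇒ sig = (2; —)
  • {0,2}:  v_{0} + v_{2} = v_{1}  ⇒ sig = (2; 1)
  • {1,2}:  v_{1} + v_{2} = v_{5}  ⇒ sig = (2; 1)
  • {1,3}:  v_{1} + v_{3} = v_{4}  ⇒ sig = (2; 1)
  • {1,4}:  v_{1} + v_{4} = v_{0}  ⇒ sig = (2; 1)
  • {4,5}:  v_{4} + v_{5} = v_{1}  ⇒ sig = (2; 1)
  • {0,3}:  v_{0} + v_{3} = 2·v_{4}  ⇒ sig = (2; 2)
  • {0,5}:  v_{0} + v_{5} = 2·v_{1}  ⇒ sig = (2; 2)

Sorted signature multiset PRS(X):
{ (2; —) ×2,  (2; 1) ×5,  (2; 2) ×2 }


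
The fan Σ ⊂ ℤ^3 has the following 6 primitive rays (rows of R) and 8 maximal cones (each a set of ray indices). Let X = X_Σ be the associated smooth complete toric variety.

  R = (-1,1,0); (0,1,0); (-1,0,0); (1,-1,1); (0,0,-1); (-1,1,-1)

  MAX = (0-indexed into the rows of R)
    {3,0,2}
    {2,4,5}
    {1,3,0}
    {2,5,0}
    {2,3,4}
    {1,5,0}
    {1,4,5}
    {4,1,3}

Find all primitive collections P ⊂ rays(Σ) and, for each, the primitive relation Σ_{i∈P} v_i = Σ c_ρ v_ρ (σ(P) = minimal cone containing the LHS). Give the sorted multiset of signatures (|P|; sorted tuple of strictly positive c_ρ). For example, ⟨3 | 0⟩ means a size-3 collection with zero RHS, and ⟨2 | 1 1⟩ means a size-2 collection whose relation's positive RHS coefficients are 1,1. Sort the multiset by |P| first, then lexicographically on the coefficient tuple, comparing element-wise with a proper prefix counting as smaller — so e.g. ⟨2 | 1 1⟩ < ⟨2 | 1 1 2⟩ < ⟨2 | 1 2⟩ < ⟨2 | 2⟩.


3 collections generate NE(X_Σ); each relation:

  {3,5}:  v_{3} + v_{5} = 0  →  sig = ⟨2 | 0⟩
  {0,4}:  v_{0} + v_{4} = v_{5}  →  sig = ⟨2 | 1⟩
  {1,2}:  v_{1} + v_{2} = v_{0}  →  sig = ⟨2 | 1⟩

Sorted signature multiset PRS(X):
[⟨2 | 0⟩, ⟨2 | 1⟩, ⟨2 | 1⟩]


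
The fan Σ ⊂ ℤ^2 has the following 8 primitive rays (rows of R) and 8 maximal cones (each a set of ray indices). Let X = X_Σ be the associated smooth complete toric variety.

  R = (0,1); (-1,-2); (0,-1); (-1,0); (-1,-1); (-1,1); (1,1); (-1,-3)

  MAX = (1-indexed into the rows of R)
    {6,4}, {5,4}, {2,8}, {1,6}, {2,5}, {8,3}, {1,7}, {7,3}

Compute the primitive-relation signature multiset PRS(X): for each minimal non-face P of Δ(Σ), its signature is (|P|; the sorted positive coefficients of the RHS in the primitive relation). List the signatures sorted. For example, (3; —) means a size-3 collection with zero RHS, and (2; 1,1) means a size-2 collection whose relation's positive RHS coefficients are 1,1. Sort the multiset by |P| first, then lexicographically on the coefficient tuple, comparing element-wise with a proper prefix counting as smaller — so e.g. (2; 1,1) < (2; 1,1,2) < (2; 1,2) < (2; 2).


|primitive collections| = 20. Relations:

  {1,3}:  v_{1} + v_{3} = 0  ⟹  sig = (2; —)
  {5,7}:  v_{5} + v_{7} = 0  ⟹  sig = (2; —)
  {1,2}:  v_{1} + v_{2} = v_{5}  ⟹  sig = (2; 1)
  {1,4}:  v_{1} + v_{4} = v_{6}  ⟹  sig = (2; 1)
  {1,5}:  v_{1} + v_{5} = v_{4}  ⟹  sig = (2; 1)
  {1,8}:  v_{1} + v_{8} = v_{2}  ⟹  sig = (2; 1)
  {2,3}:  v_{2} + v_{3} = v_{8}  ⟹  sig = (2; 1)
  {2,7}:  v_{2} + v_{7} = v_{3}  ⟹  sig = (2; 1)
  {3,4}:  v_{3} + v_{4} = v_{5}  ⟹  sig = (2; 1)
  {3,5}:  v_{3} + v_{5} = v_{2}  ⟹  sig = (2; 1)
  {3,6}:  v_{3} + v_{6} = v_{4}  ⟹  sig = (2; 1)
  {4,7}:  v_{4} + v_{7} = v_{1}  ⟹  sig = (2; 1)
  {2,6}:  v_{2} + v_{6} = v_{4} + v_{5}  ⟹  sig = (2; 1,1)
  {4,8}:  v_{4} + v_{8} = v_{2} + v_{5}  ⟹  sig = (2; 1,1)
  {2,4}:  v_{2} + v_{4} = 2·v_{5}  ⟹  sig = (2; 2)
  {5,6}:  v_{5} + v_{6} = 2·v_{4}  ⟹  sig = (2; 2)
  {5,8}:  v_{5} + v_{8} = 2·v_{2}  ⟹  sig = (2; 2)
  {6,7}:  v_{6} + v_{7} = 2·v_{1}  ⟹  sig = (2; 2)
  {6,8}:  v_{6} + v_{8} = 2·v_{5}  ⟹  sig = (2; 2)
  {7,8}:  v_{7} + v_{8} = 2·v_{3}  ⟹  sig = (2; 2)

Hence PRS(X_Σ) =
{ (2; —) ×2,  (2; 1) ×10,  (2; 1,1) ×2,  (2; 2) ×6 }


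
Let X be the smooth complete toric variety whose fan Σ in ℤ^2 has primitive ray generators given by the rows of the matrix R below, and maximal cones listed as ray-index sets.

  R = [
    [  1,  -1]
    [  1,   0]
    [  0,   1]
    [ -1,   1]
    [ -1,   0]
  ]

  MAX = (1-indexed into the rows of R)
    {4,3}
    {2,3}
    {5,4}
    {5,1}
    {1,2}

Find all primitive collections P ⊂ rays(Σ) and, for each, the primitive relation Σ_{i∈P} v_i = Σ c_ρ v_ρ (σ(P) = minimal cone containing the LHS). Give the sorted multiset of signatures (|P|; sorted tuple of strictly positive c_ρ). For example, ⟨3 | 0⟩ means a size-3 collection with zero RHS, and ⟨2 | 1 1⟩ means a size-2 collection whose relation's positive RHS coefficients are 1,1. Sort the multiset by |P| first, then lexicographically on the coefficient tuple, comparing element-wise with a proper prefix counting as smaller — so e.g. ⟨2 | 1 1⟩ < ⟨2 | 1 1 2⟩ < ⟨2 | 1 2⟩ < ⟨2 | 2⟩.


5 collections generate NE(X_Σ); each relation:

  {1,4}:  v_{1} + v_{4} = 0  ⇒ sig = ⟨2 | 0⟩
  {2,5}:  v_{2} + v_{5} = 0  ⇒ sig = ⟨2 | 0⟩
  {1,3}:  v_{1} + v_{3} = v_{2}  ⇒ sig = ⟨2 | 1⟩
  {2,4}:  v_{2} + v_{4} = v_{3}  ⇒ sig = ⟨2 | 1⟩
  {3,5}:  v_{3} + v_{5} = v_{4}  ⇒ sig = ⟨2 | 1⟩

Sorted signature multiset PRS(X):
    ⟨2 | 0⟩
    ⟨2 | 0⟩
    ⟨2 | 1⟩
    ⟨2 | 1⟩
    ⟨2 | 1⟩


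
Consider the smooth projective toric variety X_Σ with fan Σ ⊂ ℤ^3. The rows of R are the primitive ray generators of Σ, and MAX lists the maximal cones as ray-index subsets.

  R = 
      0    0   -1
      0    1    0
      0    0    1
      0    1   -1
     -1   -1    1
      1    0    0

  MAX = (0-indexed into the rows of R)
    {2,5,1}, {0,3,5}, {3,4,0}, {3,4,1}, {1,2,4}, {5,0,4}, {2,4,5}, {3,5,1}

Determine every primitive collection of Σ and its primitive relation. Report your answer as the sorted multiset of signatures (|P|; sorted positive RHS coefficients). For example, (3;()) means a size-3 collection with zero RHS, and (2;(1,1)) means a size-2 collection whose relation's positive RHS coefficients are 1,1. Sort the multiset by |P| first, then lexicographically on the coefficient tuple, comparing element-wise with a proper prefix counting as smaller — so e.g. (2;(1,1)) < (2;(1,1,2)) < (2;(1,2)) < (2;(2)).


5 minimal non-faces of Δ(Σ) (on 6 rays):

  P = {0,2}:  v_{0} + v_{2} = 0 ; sig = (2;())
  P = {0,1}:  v_{0} + v_{1} = v_{3} ; sig = (2;(1))
  P = {2,3}:  v_{2} + v_{3} = v_{1} ; sig = (2;(1))
  P = {3,4,5}:  v_{3} + v_{4} + v_{5} = 0 ; sig = (3;())
  P = {1,4,5}:  v_{1} + v_{4} + v_{5} = v_{2} ; sig = (3;(1))

Sorted signature multiset PRS(X):
    |P|=2: 3 collections, coeffs (), (1), (1)
    |P|=3: 2 collections, coeffs (), (1)


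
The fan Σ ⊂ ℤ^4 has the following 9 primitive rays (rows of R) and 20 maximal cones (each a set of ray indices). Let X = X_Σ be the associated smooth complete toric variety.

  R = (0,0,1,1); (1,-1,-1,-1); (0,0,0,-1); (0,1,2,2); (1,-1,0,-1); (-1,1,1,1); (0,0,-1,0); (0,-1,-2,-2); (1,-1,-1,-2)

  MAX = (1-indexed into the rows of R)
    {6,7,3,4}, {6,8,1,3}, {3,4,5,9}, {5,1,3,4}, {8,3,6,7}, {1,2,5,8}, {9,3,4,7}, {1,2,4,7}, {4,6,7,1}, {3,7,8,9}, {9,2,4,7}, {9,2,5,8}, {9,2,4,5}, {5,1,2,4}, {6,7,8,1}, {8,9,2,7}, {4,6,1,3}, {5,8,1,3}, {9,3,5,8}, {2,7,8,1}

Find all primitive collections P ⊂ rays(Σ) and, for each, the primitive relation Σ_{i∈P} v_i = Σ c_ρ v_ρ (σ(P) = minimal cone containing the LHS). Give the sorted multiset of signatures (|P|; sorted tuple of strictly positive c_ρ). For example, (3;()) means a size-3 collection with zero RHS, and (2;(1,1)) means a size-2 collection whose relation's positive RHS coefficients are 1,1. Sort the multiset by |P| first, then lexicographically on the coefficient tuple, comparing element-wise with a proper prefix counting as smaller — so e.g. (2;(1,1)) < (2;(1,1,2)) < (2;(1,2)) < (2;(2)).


Minimal non-faces — 8 found among 9 rays, 20 max cones:

  {2,6}:  v_{2} + v_{6} = 0  so sig = (2;())
  {4,8}:  v_{4} + v_{8} = 0  so sig = (2;())
  {1,9}:  v_{1} + v_{9} = v_{5}  so sig = (2;(1))
  {2,3}:  v_{2} + v_{3} = v_{9}  so sig = (2;(1))
  {5,7}:  v_{5} + v_{7} = v_{2}  so sig = (2;(1))
  {6,9}:  v_{6} + v_{9} = v_{3}  so sig = (2;(1))
  {5,6}:  v_{5} + v_{6} = v_{1} + v_{3}  so sig = (2;(1,1))
  {1,3,7}:  v_{1} + v_{3} + v_{7} = 0  so sig = (3;())

Sorted signature multiset PRS(X):
{ (2;()) ×2,  (2;(1)) ×4,  (2;(1,1)),  (3;()) }


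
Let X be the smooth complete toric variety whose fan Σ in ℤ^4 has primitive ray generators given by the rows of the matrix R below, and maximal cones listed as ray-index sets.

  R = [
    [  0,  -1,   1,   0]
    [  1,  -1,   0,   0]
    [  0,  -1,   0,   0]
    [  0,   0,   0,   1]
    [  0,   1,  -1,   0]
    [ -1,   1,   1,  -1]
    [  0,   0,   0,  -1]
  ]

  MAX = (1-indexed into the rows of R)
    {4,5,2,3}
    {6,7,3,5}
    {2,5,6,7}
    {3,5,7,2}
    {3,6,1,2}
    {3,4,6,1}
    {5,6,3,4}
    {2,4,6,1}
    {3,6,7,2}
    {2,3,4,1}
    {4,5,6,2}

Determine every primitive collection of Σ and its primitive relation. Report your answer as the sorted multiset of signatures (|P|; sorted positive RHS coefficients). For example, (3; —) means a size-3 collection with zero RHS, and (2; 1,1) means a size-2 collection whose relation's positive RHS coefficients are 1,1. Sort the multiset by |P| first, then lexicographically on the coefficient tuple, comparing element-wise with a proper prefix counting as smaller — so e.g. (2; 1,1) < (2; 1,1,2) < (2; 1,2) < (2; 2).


Primitive collections (5):

  {1,5}:  v_{1} + v_{5} = 0 ; sig = (2; —)
  {4,7}:  v_{4} + v_{7} = 0 ; sig = (2; —)
  {1,7}:  v_{1} + v_{7} = v_{2} + v_{3} + v_{6} ; sig = (2; 1,1,1)
  {2,3,4,6}:  v_{2} + v_{3} + v_{4} + v_{6} = v_{1} ; sig = (4; 1)
  {2,3,5,6}:  v_{2} + v_{3} + v_{5} + v_{6} = v_{7} ; sig = (4; 1)

Signatures (|P|; sorted positive RHS coefficients), sorted:
    |P|=2: 3 collections, coeffs (), (), (1,1,1)
    |P|=4: 2 collections, coeffs (1), (1)
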